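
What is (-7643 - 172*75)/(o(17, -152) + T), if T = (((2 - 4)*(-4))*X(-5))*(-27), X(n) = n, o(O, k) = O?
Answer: -20543/1097 ≈ -18.727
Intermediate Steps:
T = 1080 (T = (((2 - 4)*(-4))*(-5))*(-27) = (-2*(-4)*(-5))*(-27) = (8*(-5))*(-27) = -40*(-27) = 1080)
(-7643 - 172*75)/(o(17, -152) + T) = (-7643 - 172*75)/(17 + 1080) = (-7643 - 12900)/1097 = -20543*1/1097 = -20543/1097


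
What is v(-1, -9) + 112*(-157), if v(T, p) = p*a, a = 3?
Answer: -17611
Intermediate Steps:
v(T, p) = 3*p (v(T, p) = p*3 = 3*p)
v(-1, -9) + 112*(-157) = 3*(-9) + 112*(-157) = -27 - 17584 = -17611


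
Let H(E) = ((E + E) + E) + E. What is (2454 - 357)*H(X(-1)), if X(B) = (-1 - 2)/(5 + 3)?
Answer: -6291/2 ≈ -3145.5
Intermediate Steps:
X(B) = -3/8
H(E) = 4*E (H(E) = (2*E + E) + E = 3*E + E = 4*E)
(2454 - 357)*H(X(-1)) = (2454 - 357)*(4*(-3/8)) = 2097*(-3/2) = -6291/2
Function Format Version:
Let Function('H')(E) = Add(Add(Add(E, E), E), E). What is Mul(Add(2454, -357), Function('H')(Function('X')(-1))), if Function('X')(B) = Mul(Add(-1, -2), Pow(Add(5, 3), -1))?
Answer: Rational(-6291, 2) ≈ -3145.5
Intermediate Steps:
Function('X')(B) = Rational(-3, 8) (Function('X')(B) = Mul(-3, Pow(8, -1)) = Mul(-3, Rational(1, 8)) = Rational(-3, 8))
Function('H')(E) = Mul(4, E) (Function('H')(E) = Add(Add(Mul(2, E), E), E) = Add(Mul(3, E), E) = Mul(4, E))
Mul(Add(2454, -357), Function('H')(Function('X')(-1))) = Mul(Add(2454, -357), Mul(4, Rational(-3, 8))) = Mul(2097, Rational(-3, 2)) = Rational(-6291, 2)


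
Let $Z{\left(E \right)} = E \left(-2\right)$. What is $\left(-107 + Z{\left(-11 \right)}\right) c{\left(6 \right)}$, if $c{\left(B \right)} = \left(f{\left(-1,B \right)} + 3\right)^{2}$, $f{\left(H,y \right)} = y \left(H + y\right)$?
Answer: $-92565$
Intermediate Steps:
$c{\left(B \right)} = \left(3 + B \left(-1 + B\right)\right)^{2}$ ($c{\left(B \right)} = \left(B \left(-1 + B\right) + 3\right)^{2} = \left(3 + B \left(-1 + B\right)\right)^{2}$)
$Z{\left(E \right)} = - 2 E$
$\left(-107 + Z{\left(-11 \right)}\right) c{\left(6 \right)} = \left(-107 - -22\right) \left(3 + 6 \left(-1 + 6\right)\right)^{2} = \left(-107 + 22\right) \left(3 + 6 \cdot 5\right)^{2} = - 85 \left(3 + 30\right)^{2} = - 85 \cdot 33^{2} = \left(-85\right) 1089 = -92565$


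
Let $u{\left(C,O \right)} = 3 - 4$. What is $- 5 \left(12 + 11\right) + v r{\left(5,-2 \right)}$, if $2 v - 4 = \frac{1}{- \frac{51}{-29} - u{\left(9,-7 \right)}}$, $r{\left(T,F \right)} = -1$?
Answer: $- \frac{18749}{160} \approx -117.18$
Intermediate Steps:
$u{\left(C,O \right)} = -1$ ($u{\left(C,O \right)} = 3 - 4 = -1$)
$v = \frac{349}{160}$ ($v = 2 + \frac{1}{2 \left(- \frac{51}{-29} - -1\right)} = 2 + \frac{1}{2 \left(\left(-51\right) \left(- \frac{1}{29}\right) + 1\right)} = 2 + \frac{1}{2 \left(\frac{51}{29} + 1\right)} = 2 + \frac{1}{2 \cdot \frac{80}{29}} = 2 + \frac{1}{2} \cdot \frac{29}{80} = 2 + \frac{29}{160} = \frac{349}{160} \approx 2.1813$)
$- 5 \left(12 + 11\right) + v r{\left(5,-2 \right)} = - 5 \left(12 + 11\right) + \frac{349}{160} \left(-1\right) = \left(-5\right) 23 - \frac{349}{160} = -115 - \frac{349}{160} = - \frac{18749}{160}$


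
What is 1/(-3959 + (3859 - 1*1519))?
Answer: -1/1619 ≈ -0.00061767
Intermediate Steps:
1/(-3959 + (3859 - 1*1519)) = 1/(-3959 + (3859 - 1519)) = 1/(-3959 + 2340) = 1/(-1619) = -1/1619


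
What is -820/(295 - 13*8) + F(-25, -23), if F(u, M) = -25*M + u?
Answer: 104230/191 ≈ 545.71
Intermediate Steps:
F(u, M) = u - 25*M
-820/(295 - 13*8) + F(-25, -23) = -820/(295 - 13*8) + (-25 - 25*(-23)) = -820/(295 - 104) + (-25 + 575) = -820/191 + 550 = 104230/191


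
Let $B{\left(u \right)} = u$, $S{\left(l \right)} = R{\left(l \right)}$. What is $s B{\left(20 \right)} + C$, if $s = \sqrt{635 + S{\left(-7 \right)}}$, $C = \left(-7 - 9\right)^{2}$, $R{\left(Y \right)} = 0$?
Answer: $256 + 20 \sqrt{635} \approx 759.98$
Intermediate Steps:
$S{\left(l \right)} = 0$
$C = 256$ ($C = \left(-16\right)^{2} = 256$)
$s = \sqrt{635}$ ($s = \sqrt{635 + 0} = \sqrt{635} \approx 25.199$)
$s B{\left(20 \right)} + C = \sqrt{635} \cdot 20 + 256 = 20 \sqrt{635} + 256 = 256 + 20 \sqrt{635}$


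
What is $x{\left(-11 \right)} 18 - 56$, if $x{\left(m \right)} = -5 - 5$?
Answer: $-236$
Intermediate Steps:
$x{\left(m \right)} = -10$ ($x{\left(m \right)} = -5 - 5 = -10$)
$x{\left(-11 \right)} 18 - 56 = \left(-10\right) 18 - 56 = -180 - 56 = -236$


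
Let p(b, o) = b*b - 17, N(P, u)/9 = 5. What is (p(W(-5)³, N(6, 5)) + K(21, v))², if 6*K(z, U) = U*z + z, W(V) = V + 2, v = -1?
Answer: 506944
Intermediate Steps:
N(P, u) = 45 (N(P, u) = 9*5 = 45)
W(V) = 2 + V
K(z, U) = z/6 + U*z/6 (K(z, U) = (U*z + z)/6 = (z + U*z)/6 = z/6 + U*z/6)
p(b, o) = -17 + b² (p(b, o) = b² - 17 = -17 + b²)
(p(W(-5)³, N(6, 5)) + K(21, v))² = ((-17 + ((2 - 5)³)²) + (⅙)*21*(1 - 1))² = ((-17 + ((-3)³)²) + (⅙)*21*0)² = ((-17 + (-27)²) + 0)² = ((-17 + 729) + 0)² = (712 + 0)² = 712² = 506944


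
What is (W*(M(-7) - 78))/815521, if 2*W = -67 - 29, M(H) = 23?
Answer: 2640/815521 ≈ 0.0032372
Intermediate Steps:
W = -48 (W = (-67 - 29)/2 = (½)*(-96) = -48)
(W*(M(-7) - 78))/815521 = -48*(23 - 78)/815521 = -48*(-55)*(1/815521) = 2640*(1/815521) = 2640/815521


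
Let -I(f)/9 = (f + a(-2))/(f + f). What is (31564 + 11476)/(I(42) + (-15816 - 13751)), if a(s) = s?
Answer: -301280/206999 ≈ -1.4555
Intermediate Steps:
I(f) = -9*(-2 + f)/(2*f) (I(f) = -9*(f - 2)/(f + f) = -9*(-2 + f)/(2*f))
(31564 + 11476)/(I(42) + (-15816 - 13751)) = (31564 + 11476)/((-9/2 + 9/42) + (-15816 - 13751)) = 43040/((-9/2 + 9*(1/42)) - 29567) = 43040/((-9/2 + 3/14) - 29567) = 43040/(-30/7 - 29567) = 43040/(-206999/7) = 43040*(-7/206999) = -301280/206999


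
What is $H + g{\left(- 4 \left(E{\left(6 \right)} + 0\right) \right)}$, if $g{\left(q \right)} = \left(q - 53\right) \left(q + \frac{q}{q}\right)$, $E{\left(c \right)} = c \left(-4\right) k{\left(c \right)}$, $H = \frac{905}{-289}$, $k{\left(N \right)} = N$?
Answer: $\frac{87210914}{289} \approx 3.0177 \cdot 10^{5}$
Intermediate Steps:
$H = - \frac{905}{289}$ ($H = 905 \left(- \frac{1}{289}\right) = - \frac{905}{289} \approx -3.1315$)
$E{\left(c \right)} = - 4 c^{2}$ ($E{\left(c \right)} = c \left(-4\right) c = - 4 c c = - 4 c^{2}$)
$g{\left(q \right)} = \left(1 + q\right) \left(-53 + q\right)$ ($g{\left(q \right)} = \left(-53 + q\right) \left(q + 1\right) = \left(-53 + q\right) \left(1 + q\right) = \left(1 + q\right) \left(-53 + q\right)$)
$H + g{\left(- 4 \left(E{\left(6 \right)} + 0\right) \right)} = - \frac{905}{289} - \left(53 - 16 \left(- 4 \cdot 6^{2} + 0\right)^{2} + 52 \left(-4\right) \left(- 4 \cdot 6^{2} + 0\right)\right) = - \frac{905}{289} - \left(53 - 16 \left(\left(-4\right) 36 + 0\right)^{2} + 52 \left(-4\right) \left(\left(-4\right) 36 + 0\right)\right) = - \frac{905}{289} - \left(53 - 16 \left(-144 + 0\right)^{2} + 52 \left(-4\right) \left(-144 + 0\right)\right) = - \frac{905}{289} - \left(53 - 331776 + 52 \left(-4\right) \left(-144\right)\right) = - \frac{905}{289} - \left(30005 - 331776\right) = - \frac{905}{289} - -301771 = - \frac{905}{289} + 301771 = \frac{87210914}{289}$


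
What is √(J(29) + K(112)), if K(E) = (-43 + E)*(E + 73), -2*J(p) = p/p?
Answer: 7*√1042/2 ≈ 112.98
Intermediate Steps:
J(p) = -½ (J(p) = -p/(2*p) = -½*1 = -½)
K(E) = (-43 + E)*(73 + E)
√(J(29) + K(112)) = √(-½ + (-3139 + 112² + 30*112)) = √(-½ + (-3139 + 12544 + 3360)) = √(-½ + 12765) = √(25529/2) = 7*√1042/2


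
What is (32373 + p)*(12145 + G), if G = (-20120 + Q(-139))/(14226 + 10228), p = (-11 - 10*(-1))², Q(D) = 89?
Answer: 4807114884413/12227 ≈ 3.9316e+8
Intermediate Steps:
p = 1 (p = (-11 + 10)² = (-1)² = 1)
G = -20031/24454 (G = (-20120 + 89)/(14226 + 10228) = -20031/24454 ≈ -0.81913)
(32373 + p)*(12145 + G) = (32373 + 1)*(12145 - 20031/24454) = 32374*(296973799/24454) = 4807114884413/12227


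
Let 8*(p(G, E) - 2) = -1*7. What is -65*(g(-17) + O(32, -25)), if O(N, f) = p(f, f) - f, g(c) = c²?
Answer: -163865/8 ≈ -20483.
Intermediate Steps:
p(G, E) = 9/8 (p(G, E) = 2 + (-1*7)/8 = 2 + (⅛)*(-7) = 2 - 7/8 = 9/8)
O(N, f) = 9/8 - f
-65*(g(-17) + O(32, -25)) = -65*((-17)² + (9/8 - 1*(-25))) = -65*(289 + (9/8 + 25)) = -65*(289 + 209/8) = -65*2521/8 = -163865/8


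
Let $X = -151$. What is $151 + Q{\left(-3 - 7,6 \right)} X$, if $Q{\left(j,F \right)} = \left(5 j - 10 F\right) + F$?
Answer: $15855$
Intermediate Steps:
$Q{\left(j,F \right)} = - 9 F + 5 j$ ($Q{\left(j,F \right)} = \left(- 10 F + 5 j\right) + F = - 9 F + 5 j$)
$151 + Q{\left(-3 - 7,6 \right)} X = 151 + \left(\left(-9\right) 6 + 5 \left(-3 - 7\right)\right) \left(-151\right) = 151 + \left(-54 + 5 \left(-3 - 7\right)\right) \left(-151\right) = 151 + \left(-54 + 5 \left(-10\right)\right) \left(-151\right) = 151 + \left(-54 - 50\right) \left(-151\right) = 151 - -15704 = 151 + 15704 = 15855$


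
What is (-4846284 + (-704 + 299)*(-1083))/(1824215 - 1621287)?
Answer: -4407669/202928 ≈ -21.720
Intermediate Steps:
(-4846284 + (-704 + 299)*(-1083))/(1824215 - 1621287) = (-4846284 - 405*(-1083))/202928 = (-4846284 + 438615)*(1/202928) = -4407669*1/202928 = -4407669/202928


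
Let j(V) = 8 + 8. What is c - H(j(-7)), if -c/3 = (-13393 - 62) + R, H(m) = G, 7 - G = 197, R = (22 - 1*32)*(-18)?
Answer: 40015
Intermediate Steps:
j(V) = 16
R = 180 (R = (22 - 32)*(-18) = -10*(-18) = 180)
G = -190 (G = 7 - 1*197 = 7 - 197 = -190)
H(m) = -190
c = 39825 (c = -3*((-13393 - 62) + 180) = -3*(-13455 + 180) = -3*(-13275) = 39825)
c - H(j(-7)) = 39825 - 1*(-190) = 39825 + 190 = 40015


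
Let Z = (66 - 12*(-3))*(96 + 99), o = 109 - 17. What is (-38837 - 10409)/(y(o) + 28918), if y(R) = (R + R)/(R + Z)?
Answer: -246008393/144459915 ≈ -1.7030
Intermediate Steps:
o = 92
Z = 19890 (Z = (66 + 36)*195 = 102*195 = 19890)
y(R) = 2*R/(19890 + R) (y(R) = (R + R)/(R + 19890) = (2*R)/(19890 + R) = 2*R/(19890 + R))
(-38837 - 10409)/(y(o) + 28918) = (-38837 - 10409)/(2*92/(19890 + 92) + 28918) = -49246/(2*92/19982 + 28918) = -49246/(2*92*(1/19982) + 28918) = -49246/(92/9991 + 28918) = -49246/288919830/9991 = -49246*9991/288919830 = -246008393/144459915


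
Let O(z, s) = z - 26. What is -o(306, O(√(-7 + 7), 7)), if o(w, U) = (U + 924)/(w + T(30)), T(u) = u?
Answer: -449/168 ≈ -2.6726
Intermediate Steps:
O(z, s) = -26 + z
o(w, U) = (924 + U)/(30 + w) (o(w, U) = (U + 924)/(w + 30) = (924 + U)/(30 + w))
-o(306, O(√(-7 + 7), 7)) = -(924 + (-26 + √(-7 + 7)))/(30 + 306) = -(924 + (-26 + √0))/336 = -(924 + (-26 + 0))/336 = -(924 - 26)/336 = -898/336 = -1*449/168 = -449/168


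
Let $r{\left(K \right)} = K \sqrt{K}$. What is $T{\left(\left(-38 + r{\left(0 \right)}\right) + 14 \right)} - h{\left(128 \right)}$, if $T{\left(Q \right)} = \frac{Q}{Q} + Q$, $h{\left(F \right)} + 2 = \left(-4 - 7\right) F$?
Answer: $1387$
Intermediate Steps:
$r{\left(K \right)} = K^{\frac{3}{2}}$
$h{\left(F \right)} = -2 - 11 F$ ($h{\left(F \right)} = -2 + \left(-4 - 7\right) F = -2 - 11 F$)
$T{\left(Q \right)} = 1 + Q$
$T{\left(\left(-38 + r{\left(0 \right)}\right) + 14 \right)} - h{\left(128 \right)} = \left(1 + \left(\left(-38 + 0^{\frac{3}{2}}\right) + 14\right)\right) - \left(-2 - 1408\right) = \left(1 + \left(\left(-38 + 0\right) + 14\right)\right) - \left(-2 - 1408\right) = \left(1 + \left(-38 + 14\right)\right) - -1410 = \left(1 - 24\right) + 1410 = -23 + 1410 = 1387$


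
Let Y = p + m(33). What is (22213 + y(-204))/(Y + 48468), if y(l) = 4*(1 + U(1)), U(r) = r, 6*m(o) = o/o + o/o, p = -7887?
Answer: 66663/121744 ≈ 0.54757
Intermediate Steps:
m(o) = ⅓ (m(o) = (o/o + o/o)/6 = (1 + 1)/6 = (⅙)*2 = ⅓)
y(l) = 8 (y(l) = 4*(1 + 1) = 4*2 = 8)
Y = -23660/3 (Y = -7887 + ⅓ = -23660/3 ≈ -7886.7)
(22213 + y(-204))/(Y + 48468) = (22213 + 8)/(-23660/3 + 48468) = 22221/(121744/3) = 22221*(3/121744) = 66663/121744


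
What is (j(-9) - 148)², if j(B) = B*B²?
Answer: 769129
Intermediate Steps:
j(B) = B³
(j(-9) - 148)² = ((-9)³ - 148)² = (-729 - 148)² = (-877)² = 769129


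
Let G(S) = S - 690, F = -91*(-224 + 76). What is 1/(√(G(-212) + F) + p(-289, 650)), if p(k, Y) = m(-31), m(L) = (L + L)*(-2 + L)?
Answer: 1023/2086775 - √12566/4173550 ≈ 0.00046337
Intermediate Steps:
m(L) = 2*L*(-2 + L) (m(L) = (2*L)*(-2 + L) = 2*L*(-2 + L))
F = 13468 (F = -91*(-148) = 13468)
p(k, Y) = 2046 (p(k, Y) = 2*(-31)*(-2 - 31) = 2*(-31)*(-33) = 2046)
G(S) = -690 + S
1/(√(G(-212) + F) + p(-289, 650)) = 1/(√((-690 - 212) + 13468) + 2046) = 1/(√(-902 + 13468) + 2046) = 1/(√12566 + 2046) = 1/(2046 + √12566)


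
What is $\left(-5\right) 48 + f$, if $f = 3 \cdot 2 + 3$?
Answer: $-231$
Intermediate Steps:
$f = 9$ ($f = 6 + 3 = 9$)
$\left(-5\right) 48 + f = \left(-5\right) 48 + 9 = -240 + 9 = -231$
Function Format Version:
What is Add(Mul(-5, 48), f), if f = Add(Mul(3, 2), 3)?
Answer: -231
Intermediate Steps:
f = 9 (f = Add(6, 3) = 9)
Add(Mul(-5, 48), f) = Add(Mul(-5, 48), 9) = Add(-240, 9) = -231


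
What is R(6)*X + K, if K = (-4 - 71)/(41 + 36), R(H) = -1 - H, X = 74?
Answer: -39961/77 ≈ -518.97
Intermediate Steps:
K = -75/77 ≈ -0.97403
R(6)*X + K = (-1 - 1*6)*74 - 75/77 = (-1 - 6)*74 - 75/77 = -7*74 - 75/77 = -518 - 75/77 = -39961/77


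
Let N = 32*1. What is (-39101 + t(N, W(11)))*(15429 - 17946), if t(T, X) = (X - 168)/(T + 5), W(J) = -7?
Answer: 3641877504/37 ≈ 9.8429e+7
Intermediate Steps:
N = 32
t(T, X) = (-168 + X)/(5 + T)
(-39101 + t(N, W(11)))*(15429 - 17946) = (-39101 + (-168 - 7)/(5 + 32))*(15429 - 17946) = (-39101 - 175/37)*(-2517) = -1446912/37*(-2517) = 3641877504/37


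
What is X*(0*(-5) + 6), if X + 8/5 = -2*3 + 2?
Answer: -168/5 ≈ -33.600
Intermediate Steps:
X = -28/5 (X = -8/5 + (-2*3 + 2) = -8/5 + (-6 + 2) = -8/5 - 4 = -28/5 ≈ -5.6000)
X*(0*(-5) + 6) = -28*(0*(-5) + 6)/5 = -28*(0 + 6)/5 = -28/5*6 = -168/5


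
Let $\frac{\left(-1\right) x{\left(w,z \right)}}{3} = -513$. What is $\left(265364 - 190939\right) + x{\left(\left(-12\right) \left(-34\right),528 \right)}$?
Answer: $75964$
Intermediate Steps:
$x{\left(w,z \right)} = 1539$ ($x{\left(w,z \right)} = \left(-3\right) \left(-513\right) = 1539$)
$\left(265364 - 190939\right) + x{\left(\left(-12\right) \left(-34\right),528 \right)} = \left(265364 - 190939\right) + 1539 = 74425 + 1539 = 75964$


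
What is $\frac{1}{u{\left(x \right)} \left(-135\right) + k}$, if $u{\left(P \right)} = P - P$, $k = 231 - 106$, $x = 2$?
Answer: $\frac{1}{125} \approx 0.008$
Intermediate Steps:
$k = 125$ ($k = 231 - 106 = 125$)
$u{\left(P \right)} = 0$
$\frac{1}{u{\left(x \right)} \left(-135\right) + k} = \frac{1}{0 \left(-135\right) + 125} = \frac{1}{0 + 125} = \frac{1}{125}$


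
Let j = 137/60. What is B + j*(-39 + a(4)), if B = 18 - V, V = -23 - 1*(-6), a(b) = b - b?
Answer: -1081/20 ≈ -54.050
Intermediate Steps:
a(b) = 0
V = -17 (V = -23 + 6 = -17)
j = 137/60 (j = 137*(1/60) = 137/60 ≈ 2.2833)
B = 35 (B = 18 - 1*(-17) = 18 + 17 = 35)
B + j*(-39 + a(4)) = 35 + 137*(-39 + 0)/60 = 35 + (137/60)*(-39) = 35 - 1781/20 = -1081/20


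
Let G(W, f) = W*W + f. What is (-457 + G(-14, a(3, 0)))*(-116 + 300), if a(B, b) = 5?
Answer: -47104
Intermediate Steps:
G(W, f) = f + W² (G(W, f) = W² + f = f + W²)
(-457 + G(-14, a(3, 0)))*(-116 + 300) = (-457 + (5 + (-14)²))*(-116 + 300) = (-457 + (5 + 196))*184 = (-457 + 201)*184 = -256*184 = -47104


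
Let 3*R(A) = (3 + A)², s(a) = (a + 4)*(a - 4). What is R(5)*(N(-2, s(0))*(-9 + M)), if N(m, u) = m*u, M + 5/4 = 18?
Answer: 15872/3 ≈ 5290.7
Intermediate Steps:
s(a) = (-4 + a)*(4 + a) (s(a) = (4 + a)*(-4 + a) = (-4 + a)*(4 + a))
M = 67/4 (M = -5/4 + 18 = 67/4 ≈ 16.750)
R(A) = (3 + A)²/3
R(5)*(N(-2, s(0))*(-9 + M)) = ((3 + 5)²/3)*((-2*(-16 + 0²))*(-9 + 67/4)) = ((⅓)*8²)*(-2*(-16 + 0)*(31/4)) = ((⅓)*64)*(-2*(-16)*(31/4)) = 64*(32*(31/4))/3 = (64/3)*248 = 15872/3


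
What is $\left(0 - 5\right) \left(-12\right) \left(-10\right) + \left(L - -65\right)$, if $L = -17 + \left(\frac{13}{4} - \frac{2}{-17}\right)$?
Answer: $- \frac{37307}{68} \approx -548.63$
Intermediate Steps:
$L = - \frac{927}{68}$ ($L = -17 + \left(13 \cdot \frac{1}{4} - - \frac{2}{17}\right) = -17 + \left(\frac{13}{4} + \frac{2}{17}\right) = -17 + \frac{229}{68} = - \frac{927}{68} \approx -13.632$)
$\left(0 - 5\right) \left(-12\right) \left(-10\right) + \left(L - -65\right) = \left(0 - 5\right) \left(-12\right) \left(-10\right) - - \frac{3493}{68} = \left(-5\right) \left(-12\right) \left(-10\right) + \left(- \frac{927}{68} + 65\right) = 60 \left(-10\right) + \frac{3493}{68} = -600 + \frac{3493}{68} = - \frac{37307}{68}$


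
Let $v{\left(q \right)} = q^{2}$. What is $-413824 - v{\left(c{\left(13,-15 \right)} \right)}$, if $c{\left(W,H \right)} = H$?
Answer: $-414049$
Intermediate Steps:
$-413824 - v{\left(c{\left(13,-15 \right)} \right)} = -413824 - \left(-15\right)^{2} = -413824 - 225 = -414049$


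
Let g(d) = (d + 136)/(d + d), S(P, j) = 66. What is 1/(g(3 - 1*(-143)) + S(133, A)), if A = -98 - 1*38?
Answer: 146/9777 ≈ 0.014933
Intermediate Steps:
A = -136 (A = -98 - 38 = -136)
g(d) = (136 + d)/(2*d) (g(d) = (136 + d)/((2*d)) = (136 + d)*(1/(2*d)) = (136 + d)/(2*d))
1/(g(3 - 1*(-143)) + S(133, A)) = 1/((136 + (3 - 1*(-143)))/(2*(3 - 1*(-143))) + 66) = 1/((136 + (3 + 143))/(2*(3 + 143)) + 66) = 1/((1/2)*(136 + 146)/146 + 66) = 1/((1/2)*(1/146)*282 + 66) = 1/(141/146 + 66) = 1/(9777/146) = 146/9777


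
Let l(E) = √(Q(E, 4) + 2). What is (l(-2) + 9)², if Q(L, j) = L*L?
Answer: (9 + √6)² ≈ 131.09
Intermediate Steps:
Q(L, j) = L²
l(E) = √(2 + E²) (l(E) = √(E² + 2) = √(2 + E²))
(l(-2) + 9)² = (√(2 + (-2)²) + 9)² = (√(2 + 4) + 9)² = (√6 + 9)² = (9 + √6)²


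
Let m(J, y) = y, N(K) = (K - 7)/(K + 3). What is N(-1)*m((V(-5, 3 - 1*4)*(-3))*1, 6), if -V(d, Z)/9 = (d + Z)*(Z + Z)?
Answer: -24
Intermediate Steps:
V(d, Z) = -18*Z*(Z + d) (V(d, Z) = -9*(d + Z)*(Z + Z) = -9*(Z + d)*2*Z = -18*Z*(Z + d))
N(K) = (-7 + K)/(3 + K)
N(-1)*m((V(-5, 3 - 1*4)*(-3))*1, 6) = ((-7 - 1)/(3 - 1))*6 = (-8/2)*6 = ((½)*(-8))*6 = -4*6 = -24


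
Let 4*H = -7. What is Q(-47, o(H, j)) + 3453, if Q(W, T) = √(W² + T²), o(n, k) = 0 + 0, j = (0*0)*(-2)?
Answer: 3500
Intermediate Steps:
H = -7/4 (H = (¼)*(-7) = -7/4 ≈ -1.7500)
j = 0 (j = 0*(-2) = 0)
o(n, k) = 0
Q(W, T) = √(T² + W²)
Q(-47, o(H, j)) + 3453 = √(0² + (-47)²) + 3453 = √(0 + 2209) + 3453 = √2209 + 3453 = 47 + 3453 = 3500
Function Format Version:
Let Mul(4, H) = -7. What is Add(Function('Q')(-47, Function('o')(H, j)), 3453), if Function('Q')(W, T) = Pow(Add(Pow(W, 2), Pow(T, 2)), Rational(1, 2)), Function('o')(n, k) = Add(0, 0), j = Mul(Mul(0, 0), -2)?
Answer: 3500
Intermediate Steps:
H = Rational(-7, 4) (H = Mul(Rational(1, 4), -7) = Rational(-7, 4) ≈ -1.7500)
j = 0 (j = Mul(0, -2) = 0)
Function('o')(n, k) = 0
Function('Q')(W, T) = Pow(Add(Pow(T, 2), Pow(W, 2)), Rational(1, 2))
Add(Function('Q')(-47, Function('o')(H, j)), 3453) = Add(Pow(Add(Pow(0, 2), Pow(-47, 2)), Rational(1, 2)), 3453) = Add(Pow(Add(0, 2209), Rational(1, 2)), 3453) = Add(Pow(2209, Rational(1, 2)), 3453) = Add(47, 3453) = 3500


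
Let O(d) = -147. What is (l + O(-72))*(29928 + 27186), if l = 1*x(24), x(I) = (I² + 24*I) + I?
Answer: 58770306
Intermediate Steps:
x(I) = I² + 25*I
l = 1176 (l = 1*(24*(25 + 24)) = 1*(24*49) = 1*1176 = 1176)
(l + O(-72))*(29928 + 27186) = (1176 - 147)*(29928 + 27186) = 1029*57114 = 58770306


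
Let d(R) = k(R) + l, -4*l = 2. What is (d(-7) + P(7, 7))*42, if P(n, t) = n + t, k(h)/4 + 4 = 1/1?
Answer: 63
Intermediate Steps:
l = -½ (l = -¼*2 = -½ ≈ -0.50000)
k(h) = -12 (k(h) = -16 + 4/1 = -16 + 4*1 = -16 + 4 = -12)
d(R) = -25/2 (d(R) = -12 - ½ = -25/2)
(d(-7) + P(7, 7))*42 = (-25/2 + (7 + 7))*42 = (-25/2 + 14)*42 = (3/2)*42 = 63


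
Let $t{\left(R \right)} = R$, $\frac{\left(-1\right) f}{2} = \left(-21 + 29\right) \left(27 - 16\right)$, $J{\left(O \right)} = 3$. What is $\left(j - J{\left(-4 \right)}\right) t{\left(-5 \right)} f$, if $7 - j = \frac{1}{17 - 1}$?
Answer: $3465$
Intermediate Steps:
$f = -176$ ($f = - 2 \left(-21 + 29\right) \left(27 - 16\right) = - 2 \cdot 8 \cdot 11 = \left(-2\right) 88 = -176$)
$j = \frac{111}{16}$ ($j = 7 - \frac{1}{17 - 1} = 7 - \frac{1}{16} = \frac{111}{16} \approx 6.9375$)
$\left(j - J{\left(-4 \right)}\right) t{\left(-5 \right)} f = \left(\frac{111}{16} - 3\right) \left(-5\right) \left(-176\right) = \frac{63}{16} \left(-5\right) \left(-176\right) = \left(- \frac{315}{16}\right) \left(-176\right) = 3465$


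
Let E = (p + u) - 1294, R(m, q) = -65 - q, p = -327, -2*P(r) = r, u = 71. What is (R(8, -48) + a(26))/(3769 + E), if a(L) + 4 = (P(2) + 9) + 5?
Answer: -8/2219 ≈ -0.0036052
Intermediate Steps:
P(r) = -r/2
a(L) = 9 (a(L) = -4 + ((-1/2*2 + 9) + 5) = -4 + ((-1 + 9) + 5) = -4 + (8 + 5) = -4 + 13 = 9)
E = -1550 (E = (-327 + 71) - 1294 = -256 - 1294 = -1550)
(R(8, -48) + a(26))/(3769 + E) = ((-65 - 1*(-48)) + 9)/(3769 - 1550) = ((-65 + 48) + 9)/2219 = (-17 + 9)*(1/2219) = -8*1/2219 = -8/2219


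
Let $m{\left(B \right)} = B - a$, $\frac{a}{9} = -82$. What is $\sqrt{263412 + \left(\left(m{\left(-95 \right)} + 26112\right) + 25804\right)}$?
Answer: $\sqrt{315971} \approx 562.11$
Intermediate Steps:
$a = -738$ ($a = 9 \left(-82\right) = -738$)
$m{\left(B \right)} = 738 + B$ ($m{\left(B \right)} = B - -738 = B + 738 = 738 + B$)
$\sqrt{263412 + \left(\left(m{\left(-95 \right)} + 26112\right) + 25804\right)} = \sqrt{263412 + \left(\left(\left(738 - 95\right) + 26112\right) + 25804\right)} = \sqrt{263412 + \left(\left(643 + 26112\right) + 25804\right)} = \sqrt{263412 + \left(26755 + 25804\right)} = \sqrt{263412 + 52559} = \sqrt{315971}$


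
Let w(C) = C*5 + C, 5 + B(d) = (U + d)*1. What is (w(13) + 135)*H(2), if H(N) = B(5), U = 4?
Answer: 852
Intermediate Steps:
B(d) = -1 + d (B(d) = -5 + (4 + d)*1 = -5 + (4 + d) = -1 + d)
w(C) = 6*C (w(C) = 5*C + C = 6*C)
H(N) = 4 (H(N) = -1 + 5 = 4)
(w(13) + 135)*H(2) = (6*13 + 135)*4 = (78 + 135)*4 = 213*4 = 852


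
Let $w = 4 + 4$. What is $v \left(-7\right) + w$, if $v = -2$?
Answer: $22$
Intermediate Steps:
$w = 8$
$v \left(-7\right) + w = \left(-2\right) \left(-7\right) + 8 = 14 + 8 = 22$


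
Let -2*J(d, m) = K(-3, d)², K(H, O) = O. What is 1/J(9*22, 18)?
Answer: -1/19602 ≈ -5.1015e-5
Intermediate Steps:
J(d, m) = -d²/2
1/J(9*22, 18) = 1/(-(9*22)²/2) = 1/(-½*198²) = 1/(-½*39204) = 1/(-19602) = -1/19602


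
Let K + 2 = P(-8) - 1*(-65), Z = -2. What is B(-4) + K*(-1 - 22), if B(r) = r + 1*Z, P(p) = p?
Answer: -1271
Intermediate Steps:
B(r) = -2 + r (B(r) = r + 1*(-2) = r - 2 = -2 + r)
K = 55 (K = -2 + (-8 - 1*(-65)) = -2 + (-8 + 65) = -2 + 57 = 55)
B(-4) + K*(-1 - 22) = (-2 - 4) + 55*(-1 - 22) = -6 + 55*(-23) = -6 - 1265 = -1271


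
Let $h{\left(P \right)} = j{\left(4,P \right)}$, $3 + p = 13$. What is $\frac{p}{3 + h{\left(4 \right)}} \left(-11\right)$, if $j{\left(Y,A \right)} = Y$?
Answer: $- \frac{110}{7} \approx -15.714$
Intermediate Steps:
$p = 10$ ($p = -3 + 13 = 10$)
$h{\left(P \right)} = 4$
$\frac{p}{3 + h{\left(4 \right)}} \left(-11\right) = \frac{1}{3 + 4} \cdot 10 \left(-11\right) = \frac{1}{7} \cdot 10 \left(-11\right) = \frac{10}{7} \left(-11\right) = - \frac{110}{7}$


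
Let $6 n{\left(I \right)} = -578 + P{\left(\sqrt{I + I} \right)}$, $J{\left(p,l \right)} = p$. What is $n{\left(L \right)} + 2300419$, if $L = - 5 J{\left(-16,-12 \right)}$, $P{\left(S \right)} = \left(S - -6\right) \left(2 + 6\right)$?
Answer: $\frac{6900992}{3} + \frac{16 \sqrt{10}}{3} \approx 2.3003 \cdot 10^{6}$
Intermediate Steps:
$P{\left(S \right)} = 48 + 8 S$ ($P{\left(S \right)} = \left(S + 6\right) 8 = \left(6 + S\right) 8 = 48 + 8 S$)
$L = 80$ ($L = \left(-5\right) \left(-16\right) = 80$)
$n{\left(I \right)} = - \frac{265}{3} + \frac{4 \sqrt{2} \sqrt{I}}{3}$ ($n{\left(I \right)} = \frac{-578 + \left(48 + 8 \sqrt{I + I}\right)}{6} = \frac{-578 + \left(48 + 8 \sqrt{2 I}\right)}{6} = \frac{-578 + \left(48 + 8 \sqrt{2} \sqrt{I}\right)}{6} = \frac{-530 + 8 \sqrt{2} \sqrt{I}}{6} = - \frac{265}{3} + \frac{4 \sqrt{2} \sqrt{I}}{3}$)
$n{\left(L \right)} + 2300419 = \left(- \frac{265}{3} + \frac{4 \sqrt{2} \sqrt{80}}{3}\right) + 2300419 = \left(- \frac{265}{3} + \frac{4 \sqrt{2} \cdot 4 \sqrt{5}}{3}\right) + 2300419 = \left(- \frac{265}{3} + \frac{16 \sqrt{10}}{3}\right) + 2300419 = \frac{6900992}{3} + \frac{16 \sqrt{10}}{3}$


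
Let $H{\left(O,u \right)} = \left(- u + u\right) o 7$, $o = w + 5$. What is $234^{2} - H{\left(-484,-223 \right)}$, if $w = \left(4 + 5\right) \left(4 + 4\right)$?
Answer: $54756$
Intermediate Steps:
$w = 72$ ($w = 9 \cdot 8 = 72$)
$o = 77$ ($o = 72 + 5 = 77$)
$H{\left(O,u \right)} = 0$ ($H{\left(O,u \right)} = \left(- u + u\right) 77 \cdot 7 = 0 \cdot 77 \cdot 7 = 0 \cdot 7 = 0$)
$234^{2} - H{\left(-484,-223 \right)} = 234^{2} - 0 = 54756 + 0 = 54756$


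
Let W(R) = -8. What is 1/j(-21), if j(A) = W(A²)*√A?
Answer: I*√21/168 ≈ 0.027277*I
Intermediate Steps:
j(A) = -8*√A
1/j(-21) = 1/(-8*I*√21) = I*√21/168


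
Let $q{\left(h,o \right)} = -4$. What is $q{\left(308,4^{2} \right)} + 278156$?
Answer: $278152$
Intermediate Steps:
$q{\left(308,4^{2} \right)} + 278156 = -4 + 278156 = 278152$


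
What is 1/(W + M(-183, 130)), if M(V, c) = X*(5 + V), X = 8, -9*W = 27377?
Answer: -9/40193 ≈ -0.00022392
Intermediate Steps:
W = -27377/9 (W = -1/9*27377 = -27377/9 ≈ -3041.9)
M(V, c) = 40 + 8*V (M(V, c) = 8*(5 + V) = 40 + 8*V)
1/(W + M(-183, 130)) = 1/(-27377/9 + (40 + 8*(-183))) = 1/(-27377/9 + (40 - 1464)) = 1/(-27377/9 - 1424) = 1/(-40193/9) = -9/40193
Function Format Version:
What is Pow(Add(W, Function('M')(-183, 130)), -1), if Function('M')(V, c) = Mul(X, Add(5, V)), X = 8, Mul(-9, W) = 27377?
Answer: Rational(-9, 40193) ≈ -0.00022392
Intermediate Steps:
W = Rational(-27377, 9) (W = Mul(Rational(-1, 9), 27377) = Rational(-27377, 9) ≈ -3041.9)
Function('M')(V, c) = Add(40, Mul(8, V)) (Function('M')(V, c) = Mul(8, Add(5, V)) = Add(40, Mul(8, V)))
Pow(Add(W, Function('M')(-183, 130)), -1) = Pow(Add(Rational(-27377, 9), Add(40, Mul(8, -183))), -1) = Pow(Add(Rational(-27377, 9), Add(40, -1464)), -1) = Pow(Add(Rational(-27377, 9), -1424), -1) = Pow(Rational(-40193, 9), -1) = Rational(-9, 40193)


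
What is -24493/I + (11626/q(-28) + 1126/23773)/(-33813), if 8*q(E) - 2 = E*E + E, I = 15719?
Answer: -7479275454083077/4788856448753949 ≈ -1.5618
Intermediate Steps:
q(E) = ¼ + E/8 + E²/8 (q(E) = ¼ + (E*E + E)/8 = ¼ + (E² + E)/8 = ¼ + (E + E²)/8 = ¼ + (E/8 + E²/8) = ¼ + E/8 + E²/8)
-24493/I + (11626/q(-28) + 1126/23773)/(-33813) = -24493/15719 + (11626/(¼ + (⅛)*(-28) + (⅛)*(-28)²) + 1126/23773)/(-33813) = -24493*1/15719 + (11626/(¼ - 7/2 + (⅛)*784) + 1126*(1/23773))*(-1/33813) = -24493/15719 + (11626/(¼ - 7/2 + 98) + 1126/23773)*(-1/33813) = -24493/15719 + (11626/(379/4) + 1126/23773)*(-1/33813) = -24493/15719 + (11626*(4/379) + 1126/23773)*(-1/33813) = -24493/15719 + (46504/379 + 1126/23773)*(-1/33813) = -24493/15719 + (1105966346/9009967)*(-1/33813) = -24493/15719 - 1105966346/304654014171 = -7479275454083077/4788856448753949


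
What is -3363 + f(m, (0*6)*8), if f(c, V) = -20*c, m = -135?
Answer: -663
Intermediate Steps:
-3363 + f(m, (0*6)*8) = -3363 - 20*(-135) = -3363 + 2700 = -663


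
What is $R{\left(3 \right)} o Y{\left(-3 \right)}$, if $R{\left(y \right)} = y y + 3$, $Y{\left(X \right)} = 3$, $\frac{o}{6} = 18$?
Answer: $3888$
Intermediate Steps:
$o = 108$ ($o = 6 \cdot 18 = 108$)
$R{\left(y \right)} = 3 + y^{2}$ ($R{\left(y \right)} = y^{2} + 3 = 3 + y^{2}$)
$R{\left(3 \right)} o Y{\left(-3 \right)} = \left(3 + 3^{2}\right) 108 \cdot 3 = \left(3 + 9\right) 108 \cdot 3 = 12 \cdot 108 \cdot 3 = 1296 \cdot 3 = 3888$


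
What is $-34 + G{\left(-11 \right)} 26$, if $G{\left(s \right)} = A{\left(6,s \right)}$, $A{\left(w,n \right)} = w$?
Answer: $122$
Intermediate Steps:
$G{\left(s \right)} = 6$
$-34 + G{\left(-11 \right)} 26 = -34 + 6 \cdot 26 = -34 + 156 = 122$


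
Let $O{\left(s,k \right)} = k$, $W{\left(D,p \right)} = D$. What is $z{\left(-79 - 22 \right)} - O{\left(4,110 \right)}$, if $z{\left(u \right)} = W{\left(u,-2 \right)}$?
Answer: $-211$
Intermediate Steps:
$z{\left(u \right)} = u$
$z{\left(-79 - 22 \right)} - O{\left(4,110 \right)} = \left(-79 - 22\right) - 110 = -101 - 110 = -211$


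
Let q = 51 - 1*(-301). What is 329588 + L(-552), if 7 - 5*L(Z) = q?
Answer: 329519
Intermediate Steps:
q = 352 (q = 51 + 301 = 352)
L(Z) = -69 (L(Z) = 7/5 - ⅕*352 = 7/5 - 352/5 = -69)
329588 + L(-552) = 329588 - 69 = 329519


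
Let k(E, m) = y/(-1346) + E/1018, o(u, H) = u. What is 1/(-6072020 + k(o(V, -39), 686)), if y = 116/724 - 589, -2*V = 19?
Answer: -248011268/1505929273337367 ≈ -1.6469e-7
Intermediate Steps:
V = -19/2 (V = -½*19 = -19/2 ≈ -9.5000)
y = -106580/181 (y = 116*(1/724) - 589 = 29/181 - 589 = -106580/181 ≈ -588.84)
k(E, m) = 53290/121813 + E/1018 (k(E, m) = -106580/181/(-1346) + E/1018 = -106580/181*(-1/1346) + E*(1/1018) = 53290/121813 + E/1018)
1/(-6072020 + k(o(V, -39), 686)) = 1/(-6072020 + (53290/121813 + (1/1018)*(-19/2))) = 1/(-6072020 + (53290/121813 - 19/2036)) = 1/(-6072020 + 106183993/248011268) = 1/(-1505929273337367/248011268) = -248011268/1505929273337367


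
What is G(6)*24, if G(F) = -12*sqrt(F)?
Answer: -288*sqrt(6) ≈ -705.45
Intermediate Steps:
G(6)*24 = -12*sqrt(6)*24 = -288*sqrt(6)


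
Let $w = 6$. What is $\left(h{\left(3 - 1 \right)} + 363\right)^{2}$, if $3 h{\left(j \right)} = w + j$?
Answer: $\frac{1203409}{9} \approx 1.3371 \cdot 10^{5}$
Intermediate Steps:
$h{\left(j \right)} = 2 + \frac{j}{3}$ ($h{\left(j \right)} = \frac{6 + j}{3} = 2 + \frac{j}{3}$)
$\left(h{\left(3 - 1 \right)} + 363\right)^{2} = \left(\left(2 + \frac{3 - 1}{3}\right) + 363\right)^{2} = \left(\left(2 + \frac{1}{3} \cdot 2\right) + 363\right)^{2} = \left(\left(2 + \frac{2}{3}\right) + 363\right)^{2} = \left(\frac{8}{3} + 363\right)^{2} = \left(\frac{1097}{3}\right)^{2} = \frac{1203409}{9}$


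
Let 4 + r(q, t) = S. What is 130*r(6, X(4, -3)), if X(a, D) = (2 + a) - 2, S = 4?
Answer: 0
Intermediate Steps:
X(a, D) = a
r(q, t) = 0 (r(q, t) = -4 + 4 = 0)
130*r(6, X(4, -3)) = 130*0 = 0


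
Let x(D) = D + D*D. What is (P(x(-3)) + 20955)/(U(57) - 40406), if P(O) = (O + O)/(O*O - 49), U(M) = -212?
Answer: -272403/528034 ≈ -0.51588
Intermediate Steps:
x(D) = D + D²
P(O) = 2*O/(-49 + O²) (P(O) = (2*O)/(O² - 49) = (2*O)/(-49 + O²) = 2*O/(-49 + O²))
(P(x(-3)) + 20955)/(U(57) - 40406) = (2*(-3*(1 - 3))/(-49 + (-3*(1 - 3))²) + 20955)/(-212 - 40406) = (2*(-3*(-2))/(-49 + (-3*(-2))²) + 20955)/(-40618) = (2*6/(-49 + 6²) + 20955)*(-1/40618) = (2*6/(-49 + 36) + 20955)*(-1/40618) = (2*6/(-13) + 20955)*(-1/40618) = (2*6*(-1/13) + 20955)*(-1/40618) = (-12/13 + 20955)*(-1/40618) = (272403/13)*(-1/40618) = -272403/528034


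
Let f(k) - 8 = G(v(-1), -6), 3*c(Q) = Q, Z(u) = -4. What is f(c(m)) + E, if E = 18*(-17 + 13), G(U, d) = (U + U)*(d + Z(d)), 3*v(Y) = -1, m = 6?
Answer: -172/3 ≈ -57.333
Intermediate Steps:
v(Y) = -1/3 (v(Y) = (1/3)*(-1) = -1/3)
c(Q) = Q/3
G(U, d) = 2*U*(-4 + d) (G(U, d) = (U + U)*(d - 4) = (2*U)*(-4 + d) = 2*U*(-4 + d))
f(k) = 44/3 (f(k) = 8 + 2*(-1/3)*(-4 - 6) = 8 + 2*(-1/3)*(-10) = 8 + 20/3 = 44/3)
E = -72 (E = 18*(-4) = -72)
f(c(m)) + E = 44/3 - 72 = -172/3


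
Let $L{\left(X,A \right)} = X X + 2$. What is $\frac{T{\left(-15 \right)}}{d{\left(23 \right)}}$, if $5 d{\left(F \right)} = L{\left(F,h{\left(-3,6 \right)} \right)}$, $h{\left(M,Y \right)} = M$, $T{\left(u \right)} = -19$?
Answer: $- \frac{95}{531} \approx -0.17891$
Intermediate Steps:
$L{\left(X,A \right)} = 2 + X^{2}$ ($L{\left(X,A \right)} = X^{2} + 2 = 2 + X^{2}$)
$d{\left(F \right)} = \frac{2}{5} + \frac{F^{2}}{5}$ ($d{\left(F \right)} = \frac{2 + F^{2}}{5} = \frac{2}{5} + \frac{F^{2}}{5}$)
$\frac{T{\left(-15 \right)}}{d{\left(23 \right)}} = - \frac{19}{\frac{2}{5} + \frac{23^{2}}{5}} = - \frac{19}{\frac{2}{5} + \frac{1}{5} \cdot 529} = - \frac{19}{\frac{2}{5} + \frac{529}{5}} = - \frac{19}{\frac{531}{5}} = \left(-19\right) \frac{5}{531} = - \frac{95}{531}$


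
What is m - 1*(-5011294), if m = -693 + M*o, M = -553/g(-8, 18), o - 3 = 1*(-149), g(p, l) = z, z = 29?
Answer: 145388167/29 ≈ 5.0134e+6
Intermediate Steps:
g(p, l) = 29
o = -146 (o = 3 + 1*(-149) = 3 - 149 = -146)
M = -553/29 ≈ -19.069
m = 60641/29 (m = -693 - 553/29*(-146) = -693 + 80738/29 = 60641/29 ≈ 2091.1)
m - 1*(-5011294) = 60641/29 - 1*(-5011294) = 60641/29 + 5011294 = 145388167/29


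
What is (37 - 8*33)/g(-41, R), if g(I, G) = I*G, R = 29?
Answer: 227/1189 ≈ 0.19092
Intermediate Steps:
g(I, G) = G*I
(37 - 8*33)/g(-41, R) = (37 - 8*33)/((29*(-41))) = (37 - 264)/(-1189) = -227*(-1/1189) = 227/1189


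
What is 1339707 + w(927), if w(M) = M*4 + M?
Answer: 1344342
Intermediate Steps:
w(M) = 5*M (w(M) = 4*M + M = 5*M)
1339707 + w(927) = 1339707 + 5*927 = 1339707 + 4635 = 1344342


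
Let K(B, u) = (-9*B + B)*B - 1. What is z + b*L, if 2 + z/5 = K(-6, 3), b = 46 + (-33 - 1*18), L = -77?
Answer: -1070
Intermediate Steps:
K(B, u) = -1 - 8*B² (K(B, u) = (-8*B)*B - 1 = -8*B² - 1 = -1 - 8*B²)
b = -5 (b = 46 + (-33 - 18) = 46 - 51 = -5)
z = -1455 (z = -10 + 5*(-1 - 8*(-6)²) = -10 + 5*(-1 - 8*36) = -10 + 5*(-1 - 288) = -10 + 5*(-289) = -10 - 1445 = -1455)
z + b*L = -1455 - 5*(-77) = -1455 + 385 = -1070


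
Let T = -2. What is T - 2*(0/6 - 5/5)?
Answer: 0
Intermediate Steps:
T - 2*(0/6 - 5/5) = -2 - 2*(0/6 - 5/5) = -2 - 2*(0*(⅙) - 5*⅕) = -2 - 2*(0 - 1) = -2 - 2*(-1) = -2 + 2 = 0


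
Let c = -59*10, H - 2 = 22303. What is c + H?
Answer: 21715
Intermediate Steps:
H = 22305 (H = 2 + 22303 = 22305)
c = -590
c + H = -590 + 22305 = 21715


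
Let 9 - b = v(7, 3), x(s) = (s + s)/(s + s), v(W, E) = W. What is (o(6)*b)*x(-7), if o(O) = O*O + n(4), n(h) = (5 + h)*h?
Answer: 144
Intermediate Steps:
n(h) = h*(5 + h)
x(s) = 1 (x(s) = (2*s)/((2*s)) = (2*s)*(1/(2*s)) = 1)
o(O) = 36 + O**2 (o(O) = O*O + 4*(5 + 4) = O**2 + 4*9 = O**2 + 36 = 36 + O**2)
b = 2 (b = 9 - 1*7 = 9 - 7 = 2)
(o(6)*b)*x(-7) = ((36 + 6**2)*2)*1 = ((36 + 36)*2)*1 = (72*2)*1 = 144*1 = 144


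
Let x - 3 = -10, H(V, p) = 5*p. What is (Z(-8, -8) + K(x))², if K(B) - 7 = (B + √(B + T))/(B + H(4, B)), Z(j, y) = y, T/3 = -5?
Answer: (35 + I*√22)²/1764 ≈ 0.68197 + 0.18613*I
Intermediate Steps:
T = -15 (T = 3*(-5) = -15)
x = -7 (x = 3 - 10 = -7)
K(B) = 7 + (B + √(-15 + B))/(6*B) (K(B) = 7 + (B + √(B - 15))/(B + 5*B) = 7 + (B + √(-15 + B))/((6*B)) = 7 + (B + √(-15 + B))*(1/(6*B)) = 7 + (B + √(-15 + B))/(6*B))
(Z(-8, -8) + K(x))² = (-8 + (⅙)*(√(-15 - 7) + 43*(-7))/(-7))² = (-8 + (⅙)*(-⅐)*(√(-22) - 301))² = (-8 + (⅙)*(-⅐)*(I*√22 - 301))² = (-8 + (⅙)*(-⅐)*(-301 + I*√22))² = (-8 + (43/6 - I*√22/42))² = (-⅚ - I*√22/42)²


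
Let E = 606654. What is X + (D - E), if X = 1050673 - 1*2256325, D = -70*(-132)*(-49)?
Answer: -2265066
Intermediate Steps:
D = -452760 (D = 9240*(-49) = -452760)
X = -1205652 (X = 1050673 - 2256325 = -1205652)
X + (D - E) = -1205652 + (-452760 - 1*606654) = -1205652 + (-452760 - 606654) = -1205652 - 1059414 = -2265066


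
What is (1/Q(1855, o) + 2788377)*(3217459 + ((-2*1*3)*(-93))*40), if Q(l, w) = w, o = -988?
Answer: 8925320542459025/988 ≈ 9.0337e+12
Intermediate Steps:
(1/Q(1855, o) + 2788377)*(3217459 + ((-2*1*3)*(-93))*40) = (1/(-988) + 2788377)*(3217459 + ((-2*1*3)*(-93))*40) = (-1/988 + 2788377)*(3217459 + (-2*3*(-93))*40) = 2754916475*(3217459 - 6*(-93)*40)/988 = 2754916475*(3217459 + 558*40)/988 = 2754916475*(3217459 + 22320)/988 = (2754916475/988)*3239779 = 8925320542459025/988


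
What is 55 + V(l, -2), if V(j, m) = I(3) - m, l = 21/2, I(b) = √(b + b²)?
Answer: 57 + 2*√3 ≈ 60.464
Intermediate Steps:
l = 21/2 (l = 21*(½) = 21/2 ≈ 10.500)
V(j, m) = -m + 2*√3 (V(j, m) = √(3*(1 + 3)) - m = √(3*4) - m = √12 - m = 2*√3 - m = -m + 2*√3)
55 + V(l, -2) = 55 + (-1*(-2) + 2*√3) = 55 + (2 + 2*√3) = 57 + 2*√3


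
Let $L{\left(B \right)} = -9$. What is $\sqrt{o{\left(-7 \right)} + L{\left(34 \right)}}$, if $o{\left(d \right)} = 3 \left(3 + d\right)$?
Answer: $i \sqrt{21} \approx 4.5826 i$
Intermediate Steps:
$o{\left(d \right)} = 9 + 3 d$
$\sqrt{o{\left(-7 \right)} + L{\left(34 \right)}} = \sqrt{\left(9 + 3 \left(-7\right)\right) - 9} = \sqrt{\left(9 - 21\right) - 9} = \sqrt{-12 - 9} = \sqrt{-21} = i \sqrt{21}$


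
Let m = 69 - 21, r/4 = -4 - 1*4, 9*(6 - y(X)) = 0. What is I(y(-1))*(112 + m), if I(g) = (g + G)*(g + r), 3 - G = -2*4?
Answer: -70720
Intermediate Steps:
y(X) = 6 (y(X) = 6 - ⅑*0 = 6 + 0 = 6)
r = -32 (r = 4*(-4 - 1*4) = 4*(-4 - 4) = 4*(-8) = -32)
G = 11 (G = 3 - (-2)*4 = 3 - 1*(-8) = 3 + 8 = 11)
I(g) = (-32 + g)*(11 + g) (I(g) = (g + 11)*(g - 32) = (11 + g)*(-32 + g) = (-32 + g)*(11 + g))
m = 48
I(y(-1))*(112 + m) = (-352 + 6² - 21*6)*(112 + 48) = (-352 + 36 - 126)*160 = -442*160 = -70720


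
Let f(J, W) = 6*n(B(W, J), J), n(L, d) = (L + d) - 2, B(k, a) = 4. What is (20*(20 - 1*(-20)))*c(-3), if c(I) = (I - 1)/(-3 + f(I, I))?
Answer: 3200/9 ≈ 355.56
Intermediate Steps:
n(L, d) = -2 + L + d
f(J, W) = 12 + 6*J (f(J, W) = 6*(-2 + 4 + J) = 6*(2 + J) = 12 + 6*J)
c(I) = (-1 + I)/(9 + 6*I) (c(I) = (I - 1)/(-3 + (12 + 6*I)) = (-1 + I)/(9 + 6*I))
(20*(20 - 1*(-20)))*c(-3) = (20*(20 - 1*(-20)))*((-1 - 3)/(3*(3 + 2*(-3)))) = (20*(20 + 20))*((1/3)*(-4)/(3 - 6)) = (20*40)*((1/3)*(-4)/(-3)) = 800*((1/3)*(-1/3)*(-4)) = 800*(4/9) = 3200/9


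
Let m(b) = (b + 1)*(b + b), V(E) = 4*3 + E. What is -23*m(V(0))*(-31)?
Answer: 222456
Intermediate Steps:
V(E) = 12 + E
m(b) = 2*b*(1 + b) (m(b) = (1 + b)*(2*b) = 2*b*(1 + b))
-23*m(V(0))*(-31) = -46*(12 + 0)*(1 + (12 + 0))*(-31) = -46*12*(1 + 12)*(-31) = -46*12*13*(-31) = -23*312*(-31) = -7176*(-31) = 222456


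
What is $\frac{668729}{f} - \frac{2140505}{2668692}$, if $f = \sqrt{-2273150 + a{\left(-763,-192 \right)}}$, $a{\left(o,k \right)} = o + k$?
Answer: $- \frac{2140505}{2668692} - \frac{668729 i \sqrt{2274105}}{2274105} \approx -0.80208 - 443.45 i$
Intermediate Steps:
$a{\left(o,k \right)} = k + o$
$f = i \sqrt{2274105}$ ($f = \sqrt{-2273150 - 955} = \sqrt{-2274105} = i \sqrt{2274105} \approx 1508.0 i$)
$\frac{668729}{f} - \frac{2140505}{2668692} = \frac{668729}{i \sqrt{2274105}} - \frac{2140505}{2668692} = 668729 \left(- \frac{i \sqrt{2274105}}{2274105}\right) - \frac{2140505}{2668692} = - \frac{668729 i \sqrt{2274105}}{2274105} - \frac{2140505}{2668692} = - \frac{2140505}{2668692} - \frac{668729 i \sqrt{2274105}}{2274105}$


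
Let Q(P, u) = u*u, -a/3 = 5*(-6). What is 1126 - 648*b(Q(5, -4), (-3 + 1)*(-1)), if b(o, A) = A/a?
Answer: 5558/5 ≈ 1111.6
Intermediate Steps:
a = 90 (a = -15*(-6) = -3*(-30) = 90)
Q(P, u) = u²
b(o, A) = A/90
1126 - 648*b(Q(5, -4), (-3 + 1)*(-1)) = 1126 - 36*(-3 + 1)*(-1)/5 = 1126 - 36*(-2*(-1))/5 = 1126 - 36*2/5 = 1126 - 648*1/45 = 1126 - 72/5 = 5558/5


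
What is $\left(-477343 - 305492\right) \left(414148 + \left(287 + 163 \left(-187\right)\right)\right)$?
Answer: $-300572629590$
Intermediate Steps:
$\left(-477343 - 305492\right) \left(414148 + \left(287 + 163 \left(-187\right)\right)\right) = - 782835 \left(414148 + \left(287 - 30481\right)\right) = - 782835 \left(414148 - 30194\right) = \left(-782835\right) 383954 = -300572629590$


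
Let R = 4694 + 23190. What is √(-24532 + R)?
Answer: 2*√838 ≈ 57.896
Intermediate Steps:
R = 27884
√(-24532 + R) = √(-24532 + 27884) = √3352 = 2*√838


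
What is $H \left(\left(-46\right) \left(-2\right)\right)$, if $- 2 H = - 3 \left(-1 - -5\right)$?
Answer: $552$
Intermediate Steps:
$H = 6$ ($H = - \frac{\left(-3\right) \left(-1 - -5\right)}{2} = - \frac{\left(-3\right) \left(-1 + 5\right)}{2} = - \frac{\left(-3\right) 4}{2} = \left(- \frac{1}{2}\right) \left(-12\right) = 6$)
$H \left(\left(-46\right) \left(-2\right)\right) = 6 \left(\left(-46\right) \left(-2\right)\right) = 6 \cdot 92 = 552$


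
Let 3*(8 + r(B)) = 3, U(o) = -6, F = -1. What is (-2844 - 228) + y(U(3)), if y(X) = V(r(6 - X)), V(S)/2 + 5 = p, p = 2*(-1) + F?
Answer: -3088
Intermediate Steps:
r(B) = -7 (r(B) = -8 + (⅓)*3 = -8 + 1 = -7)
p = -3 (p = 2*(-1) - 1 = -2 - 1 = -3)
V(S) = -16 (V(S) = -10 + 2*(-3) = -10 - 6 = -16)
y(X) = -16
(-2844 - 228) + y(U(3)) = (-2844 - 228) - 16 = -3072 - 16 = -3088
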